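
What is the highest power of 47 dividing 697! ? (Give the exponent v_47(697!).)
v_47(697!) = 14

Legendre's formula: v_p(n!) = Σ_{k ≥ 1} ⌊n / p^k⌋. For p = 47, n = 697, the terms are:
  ⌊697/47^1⌋ = ⌊697/47⌋ = 14
(the next term ⌊697/47^2⌋ = 0, terminating the sum). Summing: v_47(697!) = 14 = 14.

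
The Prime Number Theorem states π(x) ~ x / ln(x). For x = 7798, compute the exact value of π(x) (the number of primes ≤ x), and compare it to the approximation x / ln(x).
π(7798) = 987;  x/ln(x) ≈ 870.15;  relative error ≈ 11.84%.

Directly count primes up to 7798: π(7798) = 987. The PNT approximation gives 7798/ln(7798) ≈ 7798/8.96162 ≈ 870.15. Relative error (π(x) − x/ln(x)) / π(x) ≈ 11.84%; the approximation is known to undercount slightly (Li(x) is a better estimate).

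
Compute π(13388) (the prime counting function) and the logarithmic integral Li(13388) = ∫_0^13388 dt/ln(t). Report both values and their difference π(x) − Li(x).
π(13388) = 1587;  Li(13388) ≈ 1608.00;  π(x) − Li(x) ≈ -21.00.

Direct count of primes ≤ 13388 gives π(13388) = 1587. Numerical evaluation of the logarithmic integral gives Li(13388) ≈ 1608.00. The difference π(x) − Li(x) ≈ -21.00 is typically negative for small/moderate x (Li(x) overestimates), though Littlewood's theorem shows this sign changes infinitely often.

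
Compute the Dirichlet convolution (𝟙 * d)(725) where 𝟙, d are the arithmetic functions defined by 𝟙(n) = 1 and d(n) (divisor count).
(𝟙 * d)(725) = 18

Divisors of 725: [1, 5, 25, 29, 145, 725]. For each d | 725:
  d = 1: 𝟙(1) · d(725/1) = 1 · 6 = 6
  d = 5: 𝟙(5) · d(725/5) = 1 · 4 = 4
  d = 25: 𝟙(25) · d(725/25) = 1 · 2 = 2
  d = 29: 𝟙(29) · d(725/29) = 1 · 3 = 3
  d = 145: 𝟙(145) · d(725/145) = 1 · 2 = 2
  d = 725: 𝟙(725) · d(725/725) = 1 · 1 = 1
Summing: (𝟙 * d)(725) = 6 + 4 + 2 + 3 + 2 + 1 = 18.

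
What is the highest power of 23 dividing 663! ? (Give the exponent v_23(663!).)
v_23(663!) = 29

Legendre's formula: v_p(n!) = Σ_{k ≥ 1} ⌊n / p^k⌋. For p = 23, n = 663, the terms are:
  ⌊663/23^1⌋ = ⌊663/23⌋ = 28
  ⌊663/23^2⌋ = ⌊663/529⌋ = 1
(the next term ⌊663/23^3⌋ = 0, terminating the sum). Summing: v_23(663!) = 28 + 1 = 29.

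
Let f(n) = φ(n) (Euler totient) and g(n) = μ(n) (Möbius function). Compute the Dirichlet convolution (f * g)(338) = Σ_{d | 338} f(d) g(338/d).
(φ * μ)(338) = 0

Divisors of 338: [1, 2, 13, 26, 169, 338]. For each d | 338:
  d = 1: φ(1) · μ(338/1) = 1 · 0 = 0
  d = 2: φ(2) · μ(338/2) = 1 · 0 = 0
  d = 13: φ(13) · μ(338/13) = 12 · 1 = 12
  d = 26: φ(26) · μ(338/26) = 12 · -1 = -12
  d = 169: φ(169) · μ(338/169) = 156 · -1 = -156
  d = 338: φ(338) · μ(338/338) = 156 · 1 = 156
Summing: (φ * μ)(338) = 0 + 0 + 12 + -12 + -156 + 156 = 0.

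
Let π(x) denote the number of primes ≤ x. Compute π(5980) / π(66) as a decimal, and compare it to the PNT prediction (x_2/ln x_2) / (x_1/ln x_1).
π(5980)/π(66) = 781/18 ≈ 43.3889;  PNT prediction ≈ 43.6523.

π(66) = 18 and π(5980) = 781, so π(5980)/π(66) ≈ 43.3889. The PNT-predicted ratio is (5980/ln(5980)) / (66/ln(66)) ≈ 43.6523. The two agree to within a few percent, as expected.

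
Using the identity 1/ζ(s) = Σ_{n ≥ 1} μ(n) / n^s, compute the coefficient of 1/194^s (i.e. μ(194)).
μ(194) = 1

Factor n = 194 = 2 · 97. μ(n) = 0 if any exponent ≥ 2 (not squarefree); otherwise μ(n) = (−1)^{ω(n)} where ω(n) is the number of distinct prime factors. Applying: μ(194) = 1.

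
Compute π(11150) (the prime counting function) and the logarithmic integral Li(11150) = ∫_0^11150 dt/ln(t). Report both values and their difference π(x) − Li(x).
π(11150) = 1350;  Li(11150) ≈ 1370.25;  π(x) − Li(x) ≈ -20.25.

Direct count of primes ≤ 11150 gives π(11150) = 1350. Numerical evaluation of the logarithmic integral gives Li(11150) ≈ 1370.25. The difference π(x) − Li(x) ≈ -20.25 is typically negative for small/moderate x (Li(x) overestimates), though Littlewood's theorem shows this sign changes infinitely often.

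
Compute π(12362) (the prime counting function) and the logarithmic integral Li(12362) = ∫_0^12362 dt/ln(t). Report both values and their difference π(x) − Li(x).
π(12362) = 1475;  Li(12362) ≈ 1499.58;  π(x) − Li(x) ≈ -24.58.

Direct count of primes ≤ 12362 gives π(12362) = 1475. Numerical evaluation of the logarithmic integral gives Li(12362) ≈ 1499.58. The difference π(x) − Li(x) ≈ -24.58 is typically negative for small/moderate x (Li(x) overestimates), though Littlewood's theorem shows this sign changes infinitely often.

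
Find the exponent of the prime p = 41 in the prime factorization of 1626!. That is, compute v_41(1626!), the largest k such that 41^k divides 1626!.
v_41(1626!) = 39

Legendre's formula: v_p(n!) = Σ_{k ≥ 1} ⌊n / p^k⌋. For p = 41, n = 1626, the terms are:
  ⌊1626/41^1⌋ = ⌊1626/41⌋ = 39
(the next term ⌊1626/41^2⌋ = 0, terminating the sum). Summing: v_41(1626!) = 39 = 39.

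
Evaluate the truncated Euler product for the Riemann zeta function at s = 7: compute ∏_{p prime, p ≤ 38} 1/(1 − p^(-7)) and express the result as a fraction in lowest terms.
∏ = 390612576496222063474132638651406606464249171649995563732972174614898335928125/387378248056510136247638717957281013418108703654497719879651674737546587052032

The primes p ≤ 38 are [2, 3, 5, 7, 11, 13, 17, 19, 23, 29, 31, 37]. For each prime, (1 − 1/p^7)^(-1) = p^7 / (p^7 − 1). The product is (1 − 1/2^7)^(-1), (1 − 1/3^7)^(-1), (1 − 1/5^7)^(-1), (1 − 1/7^7)^(-1), (1 − 1/11^7)^(-1), (1 − 1/13^7)^(-1), (1 − 1/17^7)^(-1), (1 − 1/19^7)^(-1), (1 − 1/23^7)^(-1), (1 − 1/29^7)^(-1), (1 − 1/31^7)^(-1), (1 − 1/37^7)^(-1) = ∏ p^7 / (p^7 − 1) = 390612576496222063474132638651406606464249171649995563732972174614898335928125/387378248056510136247638717957281013418108703654497719879651674737546587052032.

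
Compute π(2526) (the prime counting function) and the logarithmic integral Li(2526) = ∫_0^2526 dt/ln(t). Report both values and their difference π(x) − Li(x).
π(2526) = 369;  Li(2526) ≈ 382.93;  π(x) − Li(x) ≈ -13.93.

Direct count of primes ≤ 2526 gives π(2526) = 369. Numerical evaluation of the logarithmic integral gives Li(2526) ≈ 382.93. The difference π(x) − Li(x) ≈ -13.93 is typically negative for small/moderate x (Li(x) overestimates), though Littlewood's theorem shows this sign changes infinitely often.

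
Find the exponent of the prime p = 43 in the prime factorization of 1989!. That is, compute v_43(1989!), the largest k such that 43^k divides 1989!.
v_43(1989!) = 47

Legendre's formula: v_p(n!) = Σ_{k ≥ 1} ⌊n / p^k⌋. For p = 43, n = 1989, the terms are:
  ⌊1989/43^1⌋ = ⌊1989/43⌋ = 46
  ⌊1989/43^2⌋ = ⌊1989/1849⌋ = 1
(the next term ⌊1989/43^3⌋ = 0, terminating the sum). Summing: v_43(1989!) = 46 + 1 = 47.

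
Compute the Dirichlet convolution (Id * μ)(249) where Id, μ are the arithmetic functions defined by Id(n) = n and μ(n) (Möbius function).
(Id * μ)(249) = 164

Divisors of 249: [1, 3, 83, 249]. For each d | 249:
  d = 1: Id(1) · μ(249/1) = 1 · 1 = 1
  d = 3: Id(3) · μ(249/3) = 3 · -1 = -3
  d = 83: Id(83) · μ(249/83) = 83 · -1 = -83
  d = 249: Id(249) · μ(249/249) = 249 · 1 = 249
Summing: (Id * μ)(249) = 1 + -3 + -83 + 249 = 164.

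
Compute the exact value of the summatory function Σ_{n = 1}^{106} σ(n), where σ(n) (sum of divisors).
Σ_{n ≤ 106} σ(n) = 9285

Compute σ(n) for each 1 ≤ n ≤ 106: σ(1) = 1, σ(2) = 3, σ(3) = 4, σ(4) = 7, σ(5) = 6, σ(6) = 12, σ(7) = 8, σ(8) = 15, σ(9) = 13, σ(10) = 18, σ(11) = 12, σ(12) = 28, σ(13) = 14, σ(14) = 24, σ(15) = 24, σ(16) = 31, σ(17) = 18, σ(18) = 39, σ(19) = 20, σ(20) = 42, σ(21) = 32, σ(22) = 36, σ(23) = 24, σ(24) = 60, σ(25) = 31, σ(26) = 42, σ(27) = 40, σ(28) = 56, σ(29) = 30, σ(30) = 72, σ(31) = 32, σ(32) = 63, σ(33) = 48, σ(34) = 54, σ(35) = 48, σ(36) = 91, σ(37) = 38, σ(38) = 60, σ(39) = 56, σ(40) = 90, σ(41) = 42, σ(42) = 96, σ(43) = 44, σ(44) = 84, σ(45) = 78, σ(46) = 72, σ(47) = 48, σ(48) = 124, σ(49) = 57, σ(50) = 93, σ(51) = 72, σ(52) = 98, σ(53) = 54, σ(54) = 120, σ(55) = 72, σ(56) = 120, σ(57) = 80, σ(58) = 90, σ(59) = 60, σ(60) = 168, σ(61) = 62, σ(62) = 96, σ(63) = 104, σ(64) = 127, σ(65) = 84, σ(66) = 144, σ(67) = 68, σ(68) = 126, σ(69) = 96, σ(70) = 144, σ(71) = 72, σ(72) = 195, σ(73) = 74, σ(74) = 114, σ(75) = 124, σ(76) = 140, σ(77) = 96, σ(78) = 168, σ(79) = 80, σ(80) = 186, σ(81) = 121, σ(82) = 126, σ(83) = 84, σ(84) = 224, σ(85) = 108, σ(86) = 132, σ(87) = 120, σ(88) = 180, σ(89) = 90, σ(90) = 234, σ(91) = 112, σ(92) = 168, σ(93) = 128, σ(94) = 144, σ(95) = 120, σ(96) = 252, σ(97) = 98, σ(98) = 171, σ(99) = 156, σ(100) = 217, σ(101) = 102, σ(102) = 216, σ(103) = 104, σ(104) = 210, σ(105) = 192, σ(106) = 162. Summing all 106 values: 9285. (Average order: Σ_{n ≤ x} σ(n) ~ (π²/12) x². For x = 106, (π²/12)·106² ≈ 9241.24.)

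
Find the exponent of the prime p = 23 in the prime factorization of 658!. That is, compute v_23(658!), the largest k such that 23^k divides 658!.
v_23(658!) = 29

Legendre's formula: v_p(n!) = Σ_{k ≥ 1} ⌊n / p^k⌋. For p = 23, n = 658, the terms are:
  ⌊658/23^1⌋ = ⌊658/23⌋ = 28
  ⌊658/23^2⌋ = ⌊658/529⌋ = 1
(the next term ⌊658/23^3⌋ = 0, terminating the sum). Summing: v_23(658!) = 28 + 1 = 29.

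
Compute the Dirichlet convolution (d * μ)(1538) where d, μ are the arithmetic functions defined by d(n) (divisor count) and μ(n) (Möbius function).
(d * μ)(1538) = 1

Divisors of 1538: [1, 2, 769, 1538]. For each d | 1538:
  d = 1: d(1) · μ(1538/1) = 1 · 1 = 1
  d = 2: d(2) · μ(1538/2) = 2 · -1 = -2
  d = 769: d(769) · μ(1538/769) = 2 · -1 = -2
  d = 1538: d(1538) · μ(1538/1538) = 4 · 1 = 4
Summing: (d * μ)(1538) = 1 + -2 + -2 + 4 = 1.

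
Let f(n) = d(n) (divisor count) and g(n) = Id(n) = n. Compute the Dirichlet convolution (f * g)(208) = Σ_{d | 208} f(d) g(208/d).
(d * Id)(208) = 855

Divisors of 208: [1, 2, 4, 8, 13, 16, 26, 52, 104, 208]. For each d | 208:
  d = 1: d(1) · Id(208/1) = 1 · 208 = 208
  d = 2: d(2) · Id(208/2) = 2 · 104 = 208
  d = 4: d(4) · Id(208/4) = 3 · 52 = 156
  d = 8: d(8) · Id(208/8) = 4 · 26 = 104
  d = 13: d(13) · Id(208/13) = 2 · 16 = 32
  d = 16: d(16) · Id(208/16) = 5 · 13 = 65
  d = 26: d(26) · Id(208/26) = 4 · 8 = 32
  d = 52: d(52) · Id(208/52) = 6 · 4 = 24
  d = 104: d(104) · Id(208/104) = 8 · 2 = 16
  d = 208: d(208) · Id(208/208) = 10 · 1 = 10
Summing: (d * Id)(208) = 208 + 208 + 156 + 104 + 32 + 65 + 32 + 24 + 16 + 10 = 855.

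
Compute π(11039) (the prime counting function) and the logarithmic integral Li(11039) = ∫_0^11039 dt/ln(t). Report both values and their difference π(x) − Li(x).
π(11039) = 1337;  Li(11039) ≈ 1358.33;  π(x) − Li(x) ≈ -21.33.

Direct count of primes ≤ 11039 gives π(11039) = 1337. Numerical evaluation of the logarithmic integral gives Li(11039) ≈ 1358.33. The difference π(x) − Li(x) ≈ -21.33 is typically negative for small/moderate x (Li(x) overestimates), though Littlewood's theorem shows this sign changes infinitely often.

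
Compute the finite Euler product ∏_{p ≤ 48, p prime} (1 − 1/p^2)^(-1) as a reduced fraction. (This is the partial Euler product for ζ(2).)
∏ = 162139622078364740433577733/98952027459385036898304000

The primes p ≤ 48 are [2, 3, 5, 7, 11, 13, 17, 19, 23, 29, 31, 37, 41, 43, 47]. For each prime, (1 − 1/p^2)^(-1) = p^2 / (p^2 − 1). The product is (1 − 1/2^2)^(-1), (1 − 1/3^2)^(-1), (1 − 1/5^2)^(-1), (1 − 1/7^2)^(-1), (1 − 1/11^2)^(-1), (1 − 1/13^2)^(-1), (1 − 1/17^2)^(-1), (1 − 1/19^2)^(-1), (1 − 1/23^2)^(-1), (1 − 1/29^2)^(-1), (1 − 1/31^2)^(-1), (1 − 1/37^2)^(-1), (1 − 1/41^2)^(-1), (1 − 1/43^2)^(-1), (1 − 1/47^2)^(-1) = ∏ p^2 / (p^2 − 1) = 162139622078364740433577733/98952027459385036898304000.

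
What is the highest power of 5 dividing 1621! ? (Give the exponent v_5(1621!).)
v_5(1621!) = 402

Legendre's formula: v_p(n!) = Σ_{k ≥ 1} ⌊n / p^k⌋. For p = 5, n = 1621, the terms are:
  ⌊1621/5^1⌋ = ⌊1621/5⌋ = 324
  ⌊1621/5^2⌋ = ⌊1621/25⌋ = 64
  ⌊1621/5^3⌋ = ⌊1621/125⌋ = 12
  ⌊1621/5^4⌋ = ⌊1621/625⌋ = 2
(the next term ⌊1621/5^5⌋ = 0, terminating the sum). Summing: v_5(1621!) = 324 + 64 + 12 + 2 = 402.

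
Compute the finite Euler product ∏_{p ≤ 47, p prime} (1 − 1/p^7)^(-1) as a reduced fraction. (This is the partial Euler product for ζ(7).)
∏ = 23382886769632432571789841128782562016512130510871147719864543051070039135878767058418261603816212645625/23189273096315310437319062436725495011112024414316439805760324840606793884675752039664775666767203598336

The primes p ≤ 47 are [2, 3, 5, 7, 11, 13, 17, 19, 23, 29, 31, 37, 41, 43, 47]. For each prime, (1 − 1/p^7)^(-1) = p^7 / (p^7 − 1). The product is (1 − 1/2^7)^(-1), (1 − 1/3^7)^(-1), (1 − 1/5^7)^(-1), (1 − 1/7^7)^(-1), (1 − 1/11^7)^(-1), (1 − 1/13^7)^(-1), (1 − 1/17^7)^(-1), (1 − 1/19^7)^(-1), (1 − 1/23^7)^(-1), (1 − 1/29^7)^(-1), (1 − 1/31^7)^(-1), (1 − 1/37^7)^(-1), (1 − 1/41^7)^(-1), (1 − 1/43^7)^(-1), (1 − 1/47^7)^(-1) = ∏ p^7 / (p^7 − 1) = 23382886769632432571789841128782562016512130510871147719864543051070039135878767058418261603816212645625/23189273096315310437319062436725495011112024414316439805760324840606793884675752039664775666767203598336.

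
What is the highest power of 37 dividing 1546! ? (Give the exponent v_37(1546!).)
v_37(1546!) = 42

Legendre's formula: v_p(n!) = Σ_{k ≥ 1} ⌊n / p^k⌋. For p = 37, n = 1546, the terms are:
  ⌊1546/37^1⌋ = ⌊1546/37⌋ = 41
  ⌊1546/37^2⌋ = ⌊1546/1369⌋ = 1
(the next term ⌊1546/37^3⌋ = 0, terminating the sum). Summing: v_37(1546!) = 41 + 1 = 42.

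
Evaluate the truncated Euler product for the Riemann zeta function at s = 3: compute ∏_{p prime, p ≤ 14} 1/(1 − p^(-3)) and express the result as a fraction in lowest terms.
∏ = 39364325/32767248

The primes p ≤ 14 are [2, 3, 5, 7, 11, 13]. For each prime, (1 − 1/p^3)^(-1) = p^3 / (p^3 − 1). The product is (1 − 1/2^3)^(-1), (1 − 1/3^3)^(-1), (1 − 1/5^3)^(-1), (1 − 1/7^3)^(-1), (1 − 1/11^3)^(-1), (1 − 1/13^3)^(-1) = ∏ p^3 / (p^3 − 1) = 39364325/32767248.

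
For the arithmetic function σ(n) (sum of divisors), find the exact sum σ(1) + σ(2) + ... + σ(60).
Σ_{n ≤ 60} σ(n) = 3014

Compute σ(n) for each 1 ≤ n ≤ 60: σ(1) = 1, σ(2) = 3, σ(3) = 4, σ(4) = 7, σ(5) = 6, σ(6) = 12, σ(7) = 8, σ(8) = 15, σ(9) = 13, σ(10) = 18, σ(11) = 12, σ(12) = 28, σ(13) = 14, σ(14) = 24, σ(15) = 24, σ(16) = 31, σ(17) = 18, σ(18) = 39, σ(19) = 20, σ(20) = 42, σ(21) = 32, σ(22) = 36, σ(23) = 24, σ(24) = 60, σ(25) = 31, σ(26) = 42, σ(27) = 40, σ(28) = 56, σ(29) = 30, σ(30) = 72, σ(31) = 32, σ(32) = 63, σ(33) = 48, σ(34) = 54, σ(35) = 48, σ(36) = 91, σ(37) = 38, σ(38) = 60, σ(39) = 56, σ(40) = 90, σ(41) = 42, σ(42) = 96, σ(43) = 44, σ(44) = 84, σ(45) = 78, σ(46) = 72, σ(47) = 48, σ(48) = 124, σ(49) = 57, σ(50) = 93, σ(51) = 72, σ(52) = 98, σ(53) = 54, σ(54) = 120, σ(55) = 72, σ(56) = 120, σ(57) = 80, σ(58) = 90, σ(59) = 60, σ(60) = 168. Summing all 60 values: 3014. (Average order: Σ_{n ≤ x} σ(n) ~ (π²/12) x². For x = 60, (π²/12)·60² ≈ 2960.88.)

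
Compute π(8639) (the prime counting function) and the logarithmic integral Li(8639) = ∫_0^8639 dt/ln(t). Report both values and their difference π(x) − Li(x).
π(8639) = 1075;  Li(8639) ≈ 1097.21;  π(x) − Li(x) ≈ -22.21.

Direct count of primes ≤ 8639 gives π(8639) = 1075. Numerical evaluation of the logarithmic integral gives Li(8639) ≈ 1097.21. The difference π(x) − Li(x) ≈ -22.21 is typically negative for small/moderate x (Li(x) overestimates), though Littlewood's theorem shows this sign changes infinitely often.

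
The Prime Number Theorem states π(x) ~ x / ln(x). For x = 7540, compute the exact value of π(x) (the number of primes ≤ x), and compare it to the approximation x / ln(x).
π(7540) = 955;  x/ln(x) ≈ 844.54;  relative error ≈ 11.57%.

Directly count primes up to 7540: π(7540) = 955. The PNT approximation gives 7540/ln(7540) ≈ 7540/8.92798 ≈ 844.54. Relative error (π(x) − x/ln(x)) / π(x) ≈ 11.57%; the approximation is known to undercount slightly (Li(x) is a better estimate).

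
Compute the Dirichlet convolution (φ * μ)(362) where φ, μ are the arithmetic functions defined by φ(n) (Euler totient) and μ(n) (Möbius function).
(φ * μ)(362) = 0

Divisors of 362: [1, 2, 181, 362]. For each d | 362:
  d = 1: φ(1) · μ(362/1) = 1 · 1 = 1
  d = 2: φ(2) · μ(362/2) = 1 · -1 = -1
  d = 181: φ(181) · μ(362/181) = 180 · -1 = -180
  d = 362: φ(362) · μ(362/362) = 180 · 1 = 180
Summing: (φ * μ)(362) = 1 + -1 + -180 + 180 = 0.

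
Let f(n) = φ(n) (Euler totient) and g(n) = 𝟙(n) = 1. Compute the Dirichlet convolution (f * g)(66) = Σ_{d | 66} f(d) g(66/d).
(φ * 𝟙)(66) = 66

Divisors of 66: [1, 2, 3, 6, 11, 22, 33, 66]. For each d | 66:
  d = 1: φ(1) · 𝟙(66/1) = 1 · 1 = 1
  d = 2: φ(2) · 𝟙(66/2) = 1 · 1 = 1
  d = 3: φ(3) · 𝟙(66/3) = 2 · 1 = 2
  d = 6: φ(6) · 𝟙(66/6) = 2 · 1 = 2
  d = 11: φ(11) · 𝟙(66/11) = 10 · 1 = 10
  d = 22: φ(22) · 𝟙(66/22) = 10 · 1 = 10
  d = 33: φ(33) · 𝟙(66/33) = 20 · 1 = 20
  d = 66: φ(66) · 𝟙(66/66) = 20 · 1 = 20
Summing: (φ * 𝟙)(66) = 1 + 1 + 2 + 2 + 10 + 10 + 20 + 20 = 66.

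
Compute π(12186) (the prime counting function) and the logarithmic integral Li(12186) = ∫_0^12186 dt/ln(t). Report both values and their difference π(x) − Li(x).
π(12186) = 1457;  Li(12186) ≈ 1480.89;  π(x) − Li(x) ≈ -23.89.

Direct count of primes ≤ 12186 gives π(12186) = 1457. Numerical evaluation of the logarithmic integral gives Li(12186) ≈ 1480.89. The difference π(x) − Li(x) ≈ -23.89 is typically negative for small/moderate x (Li(x) overestimates), though Littlewood's theorem shows this sign changes infinitely often.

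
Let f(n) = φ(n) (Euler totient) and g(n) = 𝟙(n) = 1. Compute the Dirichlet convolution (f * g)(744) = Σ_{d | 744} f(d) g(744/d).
(φ * 𝟙)(744) = 744

Divisors of 744: [1, 2, 3, 4, 6, 8, 12, 24, 31, 62, 93, 124, 186, 248, 372, 744]. For each d | 744:
  d = 1: φ(1) · 𝟙(744/1) = 1 · 1 = 1
  d = 2: φ(2) · 𝟙(744/2) = 1 · 1 = 1
  d = 3: φ(3) · 𝟙(744/3) = 2 · 1 = 2
  d = 4: φ(4) · 𝟙(744/4) = 2 · 1 = 2
  d = 6: φ(6) · 𝟙(744/6) = 2 · 1 = 2
  d = 8: φ(8) · 𝟙(744/8) = 4 · 1 = 4
  d = 12: φ(12) · 𝟙(744/12) = 4 · 1 = 4
  d = 24: φ(24) · 𝟙(744/24) = 8 · 1 = 8
  d = 31: φ(31) · 𝟙(744/31) = 30 · 1 = 30
  d = 62: φ(62) · 𝟙(744/62) = 30 · 1 = 30
  d = 93: φ(93) · 𝟙(744/93) = 60 · 1 = 60
  d = 124: φ(124) · 𝟙(744/124) = 60 · 1 = 60
  d = 186: φ(186) · 𝟙(744/186) = 60 · 1 = 60
  d = 248: φ(248) · 𝟙(744/248) = 120 · 1 = 120
  d = 372: φ(372) · 𝟙(744/372) = 120 · 1 = 120
  d = 744: φ(744) · 𝟙(744/744) = 240 · 1 = 240
Summing: (φ * 𝟙)(744) = 1 + 1 + 2 + 2 + 2 + 4 + 4 + 8 + 30 + 30 + 60 + 60 + 60 + 120 + 120 + 240 = 744.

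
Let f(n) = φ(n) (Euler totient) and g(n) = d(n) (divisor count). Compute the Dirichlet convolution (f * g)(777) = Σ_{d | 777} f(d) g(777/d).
(φ * d)(777) = 1216

Divisors of 777: [1, 3, 7, 21, 37, 111, 259, 777]. For each d | 777:
  d = 1: φ(1) · d(777/1) = 1 · 8 = 8
  d = 3: φ(3) · d(777/3) = 2 · 4 = 8
  d = 7: φ(7) · d(777/7) = 6 · 4 = 24
  d = 21: φ(21) · d(777/21) = 12 · 2 = 24
  d = 37: φ(37) · d(777/37) = 36 · 4 = 144
  d = 111: φ(111) · d(777/111) = 72 · 2 = 144
  d = 259: φ(259) · d(777/259) = 216 · 2 = 432
  d = 777: φ(777) · d(777/777) = 432 · 1 = 432
Summing: (φ * d)(777) = 8 + 8 + 24 + 24 + 144 + 144 + 432 + 432 = 1216.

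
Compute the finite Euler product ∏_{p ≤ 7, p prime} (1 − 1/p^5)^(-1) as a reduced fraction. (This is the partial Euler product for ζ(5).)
∏ = 8508543750/8205616331

The primes p ≤ 7 are [2, 3, 5, 7]. For each prime, (1 − 1/p^5)^(-1) = p^5 / (p^5 − 1). The product is (1 − 1/2^5)^(-1), (1 − 1/3^5)^(-1), (1 − 1/5^5)^(-1), (1 − 1/7^5)^(-1) = ∏ p^5 / (p^5 − 1) = 8508543750/8205616331.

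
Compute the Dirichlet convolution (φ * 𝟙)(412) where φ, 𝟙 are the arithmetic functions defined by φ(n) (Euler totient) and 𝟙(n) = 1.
(φ * 𝟙)(412) = 412

Divisors of 412: [1, 2, 4, 103, 206, 412]. For each d | 412:
  d = 1: φ(1) · 𝟙(412/1) = 1 · 1 = 1
  d = 2: φ(2) · 𝟙(412/2) = 1 · 1 = 1
  d = 4: φ(4) · 𝟙(412/4) = 2 · 1 = 2
  d = 103: φ(103) · 𝟙(412/103) = 102 · 1 = 102
  d = 206: φ(206) · 𝟙(412/206) = 102 · 1 = 102
  d = 412: φ(412) · 𝟙(412/412) = 204 · 1 = 204
Summing: (φ * 𝟙)(412) = 1 + 1 + 2 + 102 + 102 + 204 = 412.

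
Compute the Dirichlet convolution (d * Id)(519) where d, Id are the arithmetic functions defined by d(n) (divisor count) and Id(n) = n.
(d * Id)(519) = 875

Divisors of 519: [1, 3, 173, 519]. For each d | 519:
  d = 1: d(1) · Id(519/1) = 1 · 519 = 519
  d = 3: d(3) · Id(519/3) = 2 · 173 = 346
  d = 173: d(173) · Id(519/173) = 2 · 3 = 6
  d = 519: d(519) · Id(519/519) = 4 · 1 = 4
Summing: (d * Id)(519) = 519 + 346 + 6 + 4 = 875.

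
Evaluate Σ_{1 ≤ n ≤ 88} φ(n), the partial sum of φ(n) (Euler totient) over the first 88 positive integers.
Σ_{n ≤ 88} φ(n) = 2368

Compute φ(n) for each 1 ≤ n ≤ 88: φ(1) = 1, φ(2) = 1, φ(3) = 2, φ(4) = 2, φ(5) = 4, φ(6) = 2, φ(7) = 6, φ(8) = 4, φ(9) = 6, φ(10) = 4, φ(11) = 10, φ(12) = 4, φ(13) = 12, φ(14) = 6, φ(15) = 8, φ(16) = 8, φ(17) = 16, φ(18) = 6, φ(19) = 18, φ(20) = 8, φ(21) = 12, φ(22) = 10, φ(23) = 22, φ(24) = 8, φ(25) = 20, φ(26) = 12, φ(27) = 18, φ(28) = 12, φ(29) = 28, φ(30) = 8, φ(31) = 30, φ(32) = 16, φ(33) = 20, φ(34) = 16, φ(35) = 24, φ(36) = 12, φ(37) = 36, φ(38) = 18, φ(39) = 24, φ(40) = 16, φ(41) = 40, φ(42) = 12, φ(43) = 42, φ(44) = 20, φ(45) = 24, φ(46) = 22, φ(47) = 46, φ(48) = 16, φ(49) = 42, φ(50) = 20, φ(51) = 32, φ(52) = 24, φ(53) = 52, φ(54) = 18, φ(55) = 40, φ(56) = 24, φ(57) = 36, φ(58) = 28, φ(59) = 58, φ(60) = 16, φ(61) = 60, φ(62) = 30, φ(63) = 36, φ(64) = 32, φ(65) = 48, φ(66) = 20, φ(67) = 66, φ(68) = 32, φ(69) = 44, φ(70) = 24, φ(71) = 70, φ(72) = 24, φ(73) = 72, φ(74) = 36, φ(75) = 40, φ(76) = 36, φ(77) = 60, φ(78) = 24, φ(79) = 78, φ(80) = 32, φ(81) = 54, φ(82) = 40, φ(83) = 82, φ(84) = 24, φ(85) = 64, φ(86) = 42, φ(87) = 56, φ(88) = 40. Summing all 88 values: 2368. (Average order: Σ_{n ≤ x} φ(n) ~ (3/π²) x². For x = 88, (3/π²)·88² ≈ 2353.89.)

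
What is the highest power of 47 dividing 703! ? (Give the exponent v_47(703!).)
v_47(703!) = 14

Legendre's formula: v_p(n!) = Σ_{k ≥ 1} ⌊n / p^k⌋. For p = 47, n = 703, the terms are:
  ⌊703/47^1⌋ = ⌊703/47⌋ = 14
(the next term ⌊703/47^2⌋ = 0, terminating the sum). Summing: v_47(703!) = 14 = 14.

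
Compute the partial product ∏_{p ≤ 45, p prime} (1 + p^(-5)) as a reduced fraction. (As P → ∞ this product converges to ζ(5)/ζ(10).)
∏ = 337266640043527822041984546776597328186597199973708681183232/325579173304271359254907763799806016454065290452479278531405

The primes p ≤ 45 are [2, 3, 5, 7, 11, 13, 17, 19, 23, 29, 31, 37, 41, 43]. For each, (1 + 1/p^5) = (p^5 + 1)/p^5. Multiplying these fractions over p ∈ [2, 3, 5, 7, 11, 13, 17, 19, 23, 29, 31, 37, 41, 43] gives 337266640043527822041984546776597328186597199973708681183232/325579173304271359254907763799806016454065290452479278531405. (In the limit P → ∞ this tends to ζ(5)/ζ(10).)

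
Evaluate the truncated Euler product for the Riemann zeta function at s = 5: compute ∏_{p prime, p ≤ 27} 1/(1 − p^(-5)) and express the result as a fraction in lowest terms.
∏ = 582482264223124461788463317320875/561738592476112179351889397970176

The primes p ≤ 27 are [2, 3, 5, 7, 11, 13, 17, 19, 23]. For each prime, (1 − 1/p^5)^(-1) = p^5 / (p^5 − 1). The product is (1 − 1/2^5)^(-1), (1 − 1/3^5)^(-1), (1 − 1/5^5)^(-1), (1 − 1/7^5)^(-1), (1 − 1/11^5)^(-1), (1 − 1/13^5)^(-1), (1 − 1/17^5)^(-1), (1 − 1/19^5)^(-1), (1 − 1/23^5)^(-1) = ∏ p^5 / (p^5 − 1) = 582482264223124461788463317320875/561738592476112179351889397970176.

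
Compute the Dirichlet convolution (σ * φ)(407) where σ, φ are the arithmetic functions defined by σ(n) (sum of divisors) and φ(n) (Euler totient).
(σ * φ)(407) = 1628

Divisors of 407: [1, 11, 37, 407]. For each d | 407:
  d = 1: σ(1) · φ(407/1) = 1 · 360 = 360
  d = 11: σ(11) · φ(407/11) = 12 · 36 = 432
  d = 37: σ(37) · φ(407/37) = 38 · 10 = 380
  d = 407: σ(407) · φ(407/407) = 456 · 1 = 456
Summing: (σ * φ)(407) = 360 + 432 + 380 + 456 = 1628.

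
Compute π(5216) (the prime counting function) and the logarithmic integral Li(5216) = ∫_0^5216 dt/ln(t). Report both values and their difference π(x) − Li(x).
π(5216) = 693;  Li(5216) ≈ 709.58;  π(x) − Li(x) ≈ -16.58.

Direct count of primes ≤ 5216 gives π(5216) = 693. Numerical evaluation of the logarithmic integral gives Li(5216) ≈ 709.58. The difference π(x) − Li(x) ≈ -16.58 is typically negative for small/moderate x (Li(x) overestimates), though Littlewood's theorem shows this sign changes infinitely often.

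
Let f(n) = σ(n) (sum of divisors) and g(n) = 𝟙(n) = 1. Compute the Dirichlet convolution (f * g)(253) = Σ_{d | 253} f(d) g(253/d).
(σ * 𝟙)(253) = 325

Divisors of 253: [1, 11, 23, 253]. For each d | 253:
  d = 1: σ(1) · 𝟙(253/1) = 1 · 1 = 1
  d = 11: σ(11) · 𝟙(253/11) = 12 · 1 = 12
  d = 23: σ(23) · 𝟙(253/23) = 24 · 1 = 24
  d = 253: σ(253) · 𝟙(253/253) = 288 · 1 = 288
Summing: (σ * 𝟙)(253) = 1 + 12 + 24 + 288 = 325.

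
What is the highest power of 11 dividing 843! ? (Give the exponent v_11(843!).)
v_11(843!) = 82

Legendre's formula: v_p(n!) = Σ_{k ≥ 1} ⌊n / p^k⌋. For p = 11, n = 843, the terms are:
  ⌊843/11^1⌋ = ⌊843/11⌋ = 76
  ⌊843/11^2⌋ = ⌊843/121⌋ = 6
(the next term ⌊843/11^3⌋ = 0, terminating the sum). Summing: v_11(843!) = 76 + 6 = 82.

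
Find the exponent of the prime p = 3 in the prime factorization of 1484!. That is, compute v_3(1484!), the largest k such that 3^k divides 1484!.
v_3(1484!) = 738

Legendre's formula: v_p(n!) = Σ_{k ≥ 1} ⌊n / p^k⌋. For p = 3, n = 1484, the terms are:
  ⌊1484/3^1⌋ = ⌊1484/3⌋ = 494
  ⌊1484/3^2⌋ = ⌊1484/9⌋ = 164
  ⌊1484/3^3⌋ = ⌊1484/27⌋ = 54
  ⌊1484/3^4⌋ = ⌊1484/81⌋ = 18
  ⌊1484/3^5⌋ = ⌊1484/243⌋ = 6
  ⌊1484/3^6⌋ = ⌊1484/729⌋ = 2
(the next term ⌊1484/3^7⌋ = 0, terminating the sum). Summing: v_3(1484!) = 494 + 164 + 54 + 18 + 6 + 2 = 738.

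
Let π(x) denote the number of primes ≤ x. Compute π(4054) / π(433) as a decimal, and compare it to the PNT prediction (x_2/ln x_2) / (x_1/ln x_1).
π(4054)/π(433) = 559/84 ≈ 6.6548;  PNT prediction ≈ 6.8418.

π(433) = 84 and π(4054) = 559, so π(4054)/π(433) ≈ 6.6548. The PNT-predicted ratio is (4054/ln(4054)) / (433/ln(433)) ≈ 6.8418. The two agree to within a few percent, as expected.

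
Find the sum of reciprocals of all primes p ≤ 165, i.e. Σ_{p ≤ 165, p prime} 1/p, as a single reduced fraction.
Σ 1/p = 10988187442690106858194788089546541159451476081371138484805233167/5766152219975951659023630035336134306565384015606066319856068810

π(165) = 38, so the primes ≤ 165 are [2, 3, 5, 7, 11, 13, 17, 19, 23, 29, 31, 37, 41, 43, 47, 53, 59, 61, 67, 71, 73, 79, 83, 89, 97, 101, 103, 107, 109, 113, 127, 131, 137, 139, 149, 151, 157, 163]. Summing 1/p over these primes: 10988187442690106858194788089546541159451476081371138484805233167/5766152219975951659023630035336134306565384015606066319856068810 ≈ 1.9056. Mertens estimate ln ln(165) + 0.2615 ≈ 1.8919.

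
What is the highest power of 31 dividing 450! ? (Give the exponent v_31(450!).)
v_31(450!) = 14

Legendre's formula: v_p(n!) = Σ_{k ≥ 1} ⌊n / p^k⌋. For p = 31, n = 450, the terms are:
  ⌊450/31^1⌋ = ⌊450/31⌋ = 14
(the next term ⌊450/31^2⌋ = 0, terminating the sum). Summing: v_31(450!) = 14 = 14.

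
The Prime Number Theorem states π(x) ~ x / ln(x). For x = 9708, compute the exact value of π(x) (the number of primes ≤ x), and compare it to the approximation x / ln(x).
π(9708) = 1197;  x/ln(x) ≈ 1057.44;  relative error ≈ 11.66%.

Directly count primes up to 9708: π(9708) = 1197. The PNT approximation gives 9708/ln(9708) ≈ 9708/9.18071 ≈ 1057.44. Relative error (π(x) − x/ln(x)) / π(x) ≈ 11.66%; the approximation is known to undercount slightly (Li(x) is a better estimate).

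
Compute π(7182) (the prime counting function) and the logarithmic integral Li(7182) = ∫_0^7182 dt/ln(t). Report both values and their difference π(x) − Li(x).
π(7182) = 917;  Li(7182) ≈ 934.86;  π(x) − Li(x) ≈ -17.86.

Direct count of primes ≤ 7182 gives π(7182) = 917. Numerical evaluation of the logarithmic integral gives Li(7182) ≈ 934.86. The difference π(x) − Li(x) ≈ -17.86 is typically negative for small/moderate x (Li(x) overestimates), though Littlewood's theorem shows this sign changes infinitely often.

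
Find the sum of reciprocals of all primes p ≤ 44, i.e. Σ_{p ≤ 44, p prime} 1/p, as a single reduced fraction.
Σ 1/p = 21460568175640361/13082761331670030

π(44) = 14, so the primes ≤ 44 are [2, 3, 5, 7, 11, 13, 17, 19, 23, 29, 31, 37, 41, 43]. Summing 1/p over these primes: 21460568175640361/13082761331670030 ≈ 1.6404. Mertens estimate ln ln(44) + 0.2615 ≈ 1.5923.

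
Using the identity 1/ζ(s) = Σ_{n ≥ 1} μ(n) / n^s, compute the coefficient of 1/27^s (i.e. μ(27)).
μ(27) = 0

Factor n = 27 = 3^3. μ(n) = 0 if any exponent ≥ 2 (not squarefree); otherwise μ(n) = (−1)^{ω(n)} where ω(n) is the number of distinct prime factors. Applying: μ(27) = 0.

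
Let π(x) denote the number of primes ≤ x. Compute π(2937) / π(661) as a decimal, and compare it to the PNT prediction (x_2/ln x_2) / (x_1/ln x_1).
π(2937)/π(661) = 423/121 ≈ 3.4959;  PNT prediction ≈ 3.6134.

π(661) = 121 and π(2937) = 423, so π(2937)/π(661) ≈ 3.4959. The PNT-predicted ratio is (2937/ln(2937)) / (661/ln(661)) ≈ 3.6134. The two agree to within a few percent, as expected.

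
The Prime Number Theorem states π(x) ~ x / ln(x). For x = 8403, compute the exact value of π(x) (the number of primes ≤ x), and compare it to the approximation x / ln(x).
π(8403) = 1051;  x/ln(x) ≈ 929.91;  relative error ≈ 11.52%.

Directly count primes up to 8403: π(8403) = 1051. The PNT approximation gives 8403/ln(8403) ≈ 8403/9.03634 ≈ 929.91. Relative error (π(x) − x/ln(x)) / π(x) ≈ 11.52%; the approximation is known to undercount slightly (Li(x) is a better estimate).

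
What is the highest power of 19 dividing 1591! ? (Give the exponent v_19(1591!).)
v_19(1591!) = 87

Legendre's formula: v_p(n!) = Σ_{k ≥ 1} ⌊n / p^k⌋. For p = 19, n = 1591, the terms are:
  ⌊1591/19^1⌋ = ⌊1591/19⌋ = 83
  ⌊1591/19^2⌋ = ⌊1591/361⌋ = 4
(the next term ⌊1591/19^3⌋ = 0, terminating the sum). Summing: v_19(1591!) = 83 + 4 = 87.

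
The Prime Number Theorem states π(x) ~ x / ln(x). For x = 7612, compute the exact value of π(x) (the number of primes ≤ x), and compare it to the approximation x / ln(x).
π(7612) = 967;  x/ln(x) ≈ 851.69;  relative error ≈ 11.92%.

Directly count primes up to 7612: π(7612) = 967. The PNT approximation gives 7612/ln(7612) ≈ 7612/8.93748 ≈ 851.69. Relative error (π(x) − x/ln(x)) / π(x) ≈ 11.92%; the approximation is known to undercount slightly (Li(x) is a better estimate).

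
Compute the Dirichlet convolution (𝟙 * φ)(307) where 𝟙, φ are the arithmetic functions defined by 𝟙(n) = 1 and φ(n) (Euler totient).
(𝟙 * φ)(307) = 307

Divisors of 307: [1, 307]. For each d | 307:
  d = 1: 𝟙(1) · φ(307/1) = 1 · 306 = 306
  d = 307: 𝟙(307) · φ(307/307) = 1 · 1 = 1
Summing: (𝟙 * φ)(307) = 306 + 1 = 307.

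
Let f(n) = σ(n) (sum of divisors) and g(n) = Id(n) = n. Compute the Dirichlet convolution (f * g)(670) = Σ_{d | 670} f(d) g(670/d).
(σ * Id)(670) = 7425

Divisors of 670: [1, 2, 5, 10, 67, 134, 335, 670]. For each d | 670:
  d = 1: σ(1) · Id(670/1) = 1 · 670 = 670
  d = 2: σ(2) · Id(670/2) = 3 · 335 = 1005
  d = 5: σ(5) · Id(670/5) = 6 · 134 = 804
  d = 10: σ(10) · Id(670/10) = 18 · 67 = 1206
  d = 67: σ(67) · Id(670/67) = 68 · 10 = 680
  d = 134: σ(134) · Id(670/134) = 204 · 5 = 1020
  d = 335: σ(335) · Id(670/335) = 408 · 2 = 816
  d = 670: σ(670) · Id(670/670) = 1224 · 1 = 1224
Summing: (σ * Id)(670) = 670 + 1005 + 804 + 1206 + 680 + 1020 + 816 + 1224 = 7425.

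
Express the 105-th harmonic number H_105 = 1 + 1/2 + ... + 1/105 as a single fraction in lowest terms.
H_105 = 759525171909485731983968522830675502275870361/145060212702939779988529042870810778780278080

Direct summation: H_105 = 1 + 1/2 + ... + 1/105. The least common denominator is lcm(1, ..., 105) = 725301063514698899942645214354053893901390400; over this denominator the numerator is 725301063514698899942645214354053893901390400 + 362650531757349449971322607177026946950695200 + 241767021171566299980881738118017964633796800 + 181325265878674724985661303588513473475347600 + 145060212702939779988529042870810778780278080 + 120883510585783149990440869059008982316898400 + 103614437644956985706092173479150556271627200 + 90662632939337362492830651794256736737673800 + 80589007057188766660293912706005988211265600 + 72530106351469889994264521435405389390139040 + 65936460319518081812967746759459444900126400 + 60441755292891574995220434529504491158449200 + 55792389501130684610972708796465684146260800 + 51807218822478492853046086739575278135813600 + 48353404234313259996176347623603592926759360 + 45331316469668681246415325897128368368836900 + 42664768442041111761332071432591405523611200 + 40294503528594383330146956353002994105632800 + 38173740184984152628560274439687047047441600 + 36265053175734944997132260717702694695069520 + 34538145881652328568697391159716852090542400 + 32968230159759040906483873379729722450063200 + 31534828848465169562723704971915386691364800 + 30220877646445787497610217264752245579224600 + 29012042540587955997705808574162155756055616 + 27896194750565342305486354398232842073130400 + 26863002352396255553431304235335329403755200 + 25903609411239246426523043369787639067906800 + 25010381500506858618711903943243237720737600 + 24176702117156629998088173811801796463379680 + 23396808500474158062665974656582383674238400 + 22665658234834340623207662948564184184418450 + 21978820106506027270989248919819814966708800 + 21332384221020555880666035716295702761805600 + 20722887528991397141218434695830111254325440 + 20147251764297191665073478176501497052816400 + 19602731446343213511963384171731186321659200 + 19086870092492076314280137219843523523720800 + 18597463167043561536990902932155228048753600 + 18132526587867472498566130358851347347534760 + 17690269841821924388845005228147655948814400 + 17269072940826164284348695579858426045271200 + 16867466593365090696340586380326834741892800 + 16484115079879520453241936689864861225031600 + 16117801411437753332058782541201197642253120 + 15767414424232584781361852485957693345682400 + 15431937521589338296652025837320295614923200 + 15110438823222893748805108632376122789612300 + 14802062520708140815156024782735793753089600 + 14506021270293977998852904287081077878027808 + 14221589480680370587110690477530468507870400 + 13948097375282671152743177199116421036565200 + 13684925726692432074389532346302903658516800 + 13431501176198127776715652117667664701877600 + 13187292063903616362593549351891888980025280 + 12951804705619623213261521684893819533953400 + 12724580061661384209520091479895682349147200 + 12505190750253429309355951971621618860368800 + 12293238364655913558349918887356845659345600 + 12088351058578314999044086905900898231689840 + 11890181369093424589223692038591047441006400 + 11698404250237079031332987328291191837119200 + 11512715293884109522899130386572284030180800 + 11332829117417170311603831474282092092209225 + 11158477900226136922194541759293136829252160 + 10989410053253013635494624459909907483354400 + 10825389007682073133472316632150058117931200 + 10666192110510277940333017858147851380902800 + 10511609616155056520907901657305128897121600 + 10361443764495698570609217347915055627162720 + 10215507936826745069614721328930336533822400 + 10073625882148595832536739088250748526408200 + 9935631007050669862228016634987039642484800 + 9801365723171606755981692085865593160829600 + 9670680846862651999235269524720718585351872 + 9543435046246038157140068609921761761860400 + 9419494331359725973281106679922777842875200 + 9298731583521780768495451466077614024376800 + 9181026120439226581552471067772834100017600 + 9066263293933736249283065179425673673767380 + 8954334117465418517810434745111776467918400 + 8845134920910962194422502614073827974407200 + 8738567030297577107742713425952456553028800 + 8634536470413082142174347789929213022635600 + 8532953688408222352266414286518281104722240 + 8433733296682545348170293190163417370946400 + 8336793833502286206237301314414412573579200 + 8242057539939760226620968344932430612515800 + 8149450151850549437557811397236560605633600 + 8058900705718876666029391270600598821126560 + 7970341357304383515853244113780812020894400 + 7883707212116292390680926242978846672841200 + 7798936166824719354221991552194127891412800 + 7715968760794669148326012918660147807461600 + 7634748036996830525712054887937409409488320 + 7555219411611446874402554316188061394806150 + 7477330551697926803532424890247978287643200 + 7401031260354070407578012391367896876544800 + 7326273368835342423663082973273271655569600 + 7253010635146988999426452143540538939013904 + 7181198648660385147946982320337167266350400 + 7110794740340185293555345238765234253935200 + 7041757898200960193617914702466542659236800 + 6974048687641335576371588599558210518282600 + 6907629176330465713739478231943370418108480 = 3797625859547428659919842614153377511379351805, so H_105 = 3797625859547428659919842614153377511379351805/725301063514698899942645214354053893901390400; reducing by gcd(3797625859547428659919842614153377511379351805, 725301063514698899942645214354053893901390400) = 5 gives 759525171909485731983968522830675502275870361/145060212702939779988529042870810778780278080 ≈ 5.23593. (The PNT-adjacent estimate ln(105) + γ ≈ 5.23118 matches within O(1/n).)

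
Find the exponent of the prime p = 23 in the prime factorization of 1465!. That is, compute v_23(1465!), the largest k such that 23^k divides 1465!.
v_23(1465!) = 65

Legendre's formula: v_p(n!) = Σ_{k ≥ 1} ⌊n / p^k⌋. For p = 23, n = 1465, the terms are:
  ⌊1465/23^1⌋ = ⌊1465/23⌋ = 63
  ⌊1465/23^2⌋ = ⌊1465/529⌋ = 2
(the next term ⌊1465/23^3⌋ = 0, terminating the sum). Summing: v_23(1465!) = 63 + 2 = 65.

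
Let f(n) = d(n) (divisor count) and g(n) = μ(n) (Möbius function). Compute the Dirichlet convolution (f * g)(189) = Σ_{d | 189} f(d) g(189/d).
(d * μ)(189) = 1

Divisors of 189: [1, 3, 7, 9, 21, 27, 63, 189]. For each d | 189:
  d = 1: d(1) · μ(189/1) = 1 · 0 = 0
  d = 3: d(3) · μ(189/3) = 2 · 0 = 0
  d = 7: d(7) · μ(189/7) = 2 · 0 = 0
  d = 9: d(9) · μ(189/9) = 3 · 1 = 3
  d = 21: d(21) · μ(189/21) = 4 · 0 = 0
  d = 27: d(27) · μ(189/27) = 4 · -1 = -4
  d = 63: d(63) · μ(189/63) = 6 · -1 = -6
  d = 189: d(189) · μ(189/189) = 8 · 1 = 8
Summing: (d * μ)(189) = 0 + 0 + 0 + 3 + 0 + -4 + -6 + 8 = 1.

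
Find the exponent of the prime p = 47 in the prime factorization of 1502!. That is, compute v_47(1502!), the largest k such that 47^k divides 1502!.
v_47(1502!) = 31

Legendre's formula: v_p(n!) = Σ_{k ≥ 1} ⌊n / p^k⌋. For p = 47, n = 1502, the terms are:
  ⌊1502/47^1⌋ = ⌊1502/47⌋ = 31
(the next term ⌊1502/47^2⌋ = 0, terminating the sum). Summing: v_47(1502!) = 31 = 31.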